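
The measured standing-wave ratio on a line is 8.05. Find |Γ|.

|Γ| = (S − 1)/(S + 1) = (8.05 − 1)/(8.05 + 1) = 7.05/9.05

|Γ| ≈ 0.779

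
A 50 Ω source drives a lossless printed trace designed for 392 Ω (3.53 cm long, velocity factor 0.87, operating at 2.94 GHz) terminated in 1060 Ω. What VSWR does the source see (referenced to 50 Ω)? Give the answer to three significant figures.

λ = v/f = 0.87·c / 2.94 GHz = 0.0888 m
βl = 2π·l/λ = 2π × 0.398 = 143°
tan(βl) = -0.75
Z_in = Z_0·(Z_L + jZ_0·tanβl)/(Z_0 + jZ_L·tanβl) = 324 + j363 Ω
Γ_s = (Z_in − Z_s)/(Z_in + Z_s) = (274 + j363)/(374 + j363), |Γ_s| = 0.873
VSWR = (1 + |Γ_s|)/(1 − |Γ_s|)

VSWR ≈ 14.7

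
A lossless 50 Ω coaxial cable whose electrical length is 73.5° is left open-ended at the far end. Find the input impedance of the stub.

Z_in ≈ −j14.8 Ω

tan(βl) = 3.38
For an open-ended stub, Z_in = −jZ_0·cot(βl) = −jZ_0/tan(βl)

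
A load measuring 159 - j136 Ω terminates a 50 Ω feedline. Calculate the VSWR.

VSWR ≈ 5.64

Γ = (Z_L − Z_0)/(Z_L + Z_0) = (109 − j136)/(209 − j136)
|Γ| = 174/249 = 0.699
VSWR = (1 + |Γ|)/(1 − |Γ|) = 1.7/0.301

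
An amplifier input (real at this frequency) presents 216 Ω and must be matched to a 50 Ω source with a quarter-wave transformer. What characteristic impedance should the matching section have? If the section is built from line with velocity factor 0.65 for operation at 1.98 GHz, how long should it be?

Z_qwt ≈ 104 Ω; length ≈ 2.46 cm

Z_qwt = √(Z_0·R_L) = √(50 × 216) = √10800
λ = 0.65·c/f = 0.0985 m, so l = λ/4 = 0.0246 m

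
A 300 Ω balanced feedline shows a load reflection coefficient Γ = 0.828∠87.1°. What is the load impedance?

Z_L = Z_0·(1 + Γ)/(1 − Γ) = 300·(1.04 + j0.827)/(0.958 − j0.827)

Z_L ≈ 58.9 + j310 Ω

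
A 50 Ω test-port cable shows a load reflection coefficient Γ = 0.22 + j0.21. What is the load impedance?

Z_L = Z_0·(1 + Γ)/(1 − Γ) = 50·(1.22 + j0.21)/(0.78 − j0.21)

Z_L ≈ 69.5 + j32.2 Ω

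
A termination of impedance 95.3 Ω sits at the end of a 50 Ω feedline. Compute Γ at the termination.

Γ = (Z_L − Z_0)/(Z_L + Z_0) = (95.3 − 50)/(95.3 + 50) = 45.3/145.3

Γ = 0.312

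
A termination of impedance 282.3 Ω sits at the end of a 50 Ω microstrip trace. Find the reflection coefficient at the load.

Γ = (Z_L − Z_0)/(Z_L + Z_0) = (282.3 − 50)/(282.3 + 50) = 232.3/332.3

Γ = 0.699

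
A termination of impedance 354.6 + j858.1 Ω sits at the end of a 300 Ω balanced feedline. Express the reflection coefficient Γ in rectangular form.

Γ ≈ 0.663 + j0.442

Γ = (Z_L − Z_0)/(Z_L + Z_0) = (54.6 + j858.1)/(654.6 + j858.1)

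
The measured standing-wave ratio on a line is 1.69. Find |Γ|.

|Γ| ≈ 0.257

|Γ| = (S − 1)/(S + 1) = (1.69 − 1)/(1.69 + 1) = 0.69/2.69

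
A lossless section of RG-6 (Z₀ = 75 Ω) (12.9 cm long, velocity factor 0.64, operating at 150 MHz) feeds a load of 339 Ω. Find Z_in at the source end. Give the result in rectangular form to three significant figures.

Z_in ≈ 43.4 − j89.1 Ω

λ = v/f = 0.64·c / 150 MHz = 1.28 m
βl = 2π·l/λ = 2π × 0.101 = 36.3°
tan(βl) = tan(36.3°) = 0.734
Z_in = Z_0·(Z_L + jZ_0·tanβl)/(Z_0 + jZ_L·tanβl)
     = 75·(339 + j55.1)/(75 + j249)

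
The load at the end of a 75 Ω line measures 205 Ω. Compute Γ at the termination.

Γ = (Z_L − Z_0)/(Z_L + Z_0) = (205 − 75)/(205 + 75) = 130/280

Γ = 0.464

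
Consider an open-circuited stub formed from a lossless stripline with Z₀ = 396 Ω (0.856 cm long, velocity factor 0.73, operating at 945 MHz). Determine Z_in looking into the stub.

Z_in ≈ −j1680 Ω

λ = v/f = 0.73·c / 945 MHz = 0.232 m
βl = 2π·l/λ = 2π × 0.0369 = 13.3°
tan(βl) = 0.236
For an open-circuited stub, Z_in = −jZ_0·cot(βl) = −jZ_0/tan(βl)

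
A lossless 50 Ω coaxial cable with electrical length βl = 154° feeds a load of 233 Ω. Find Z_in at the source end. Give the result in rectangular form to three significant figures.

tan(βl) = tan(154°) = -0.488
Z_in = Z_0·(Z_L + jZ_0·tanβl)/(Z_0 + jZ_L·tanβl)
     = 50·(233 − j24.4)/(50 − j114)

Z_in ≈ 46.8 + j81.9 Ω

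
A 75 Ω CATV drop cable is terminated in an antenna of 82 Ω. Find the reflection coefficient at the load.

Γ = 0.0446

Γ = (Z_L − Z_0)/(Z_L + Z_0) = (82 − 75)/(82 + 75) = 7/157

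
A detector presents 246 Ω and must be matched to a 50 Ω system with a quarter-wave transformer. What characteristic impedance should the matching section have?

Z_qwt ≈ 111 Ω

Z_qwt = √(Z_0·R_L) = √(50 × 246) = √12300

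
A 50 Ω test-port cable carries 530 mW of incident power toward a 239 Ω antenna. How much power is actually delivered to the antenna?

P_delivered ≈ 303 mW

Γ = (239 − 50)/(239 + 50) = 0.654
|Γ|² = 0.428
P_refl = |Γ|²·P_inc = 227 mW, P_del = (1 − |Γ|²)·P_inc = 303 mW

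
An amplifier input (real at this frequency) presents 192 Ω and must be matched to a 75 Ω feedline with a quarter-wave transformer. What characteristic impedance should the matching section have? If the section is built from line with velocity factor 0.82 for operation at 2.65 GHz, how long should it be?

Z_qwt ≈ 120 Ω; length ≈ 2.32 cm

Z_qwt = √(Z_0·R_L) = √(75 × 192) = √14400
λ = 0.82·c/f = 0.0928 m, so l = λ/4 = 0.0232 m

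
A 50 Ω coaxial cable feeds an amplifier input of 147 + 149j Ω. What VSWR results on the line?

VSWR ≈ 6.14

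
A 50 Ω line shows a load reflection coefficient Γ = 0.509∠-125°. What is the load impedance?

Z_L ≈ 20.1 − j22.6 Ω

Z_L = Z_0·(1 + Γ)/(1 − Γ) = 50·(0.708 − j0.417)/(1.29 + j0.417)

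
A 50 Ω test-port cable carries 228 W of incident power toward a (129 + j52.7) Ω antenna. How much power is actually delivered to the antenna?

|Γ| = |(79 + j52.7)/(179 + j52.7)| = 0.509
|Γ|² = 0.259
P_refl = |Γ|²·P_inc = 59.1 W, P_del = (1 − |Γ|²)·P_inc = 169 W

P_delivered ≈ 169 W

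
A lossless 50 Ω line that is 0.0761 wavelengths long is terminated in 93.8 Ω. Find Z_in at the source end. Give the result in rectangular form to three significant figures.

Z_in ≈ 61.2 − j33.6 Ω

βl = 2π × 0.0761 = 27.4°
tan(βl) = tan(27.4°) = 0.518
Z_in = Z_0·(Z_L + jZ_0·tanβl)/(Z_0 + jZ_L·tanβl)
     = 50·(93.8 + j25.9)/(50 + j48.6)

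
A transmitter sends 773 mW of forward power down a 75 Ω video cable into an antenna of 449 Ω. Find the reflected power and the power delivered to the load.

Γ = (449 − 75)/(449 + 75) = 0.714
|Γ|² = 0.509
P_refl = |Γ|²·P_inc = 394 mW, P_del = (1 − |Γ|²)·P_inc = 379 mW

P_reflected ≈ 394 mW; P_delivered ≈ 379 mW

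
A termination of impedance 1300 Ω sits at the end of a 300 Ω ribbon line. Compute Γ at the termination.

Γ = 0.625

Γ = (Z_L − Z_0)/(Z_L + Z_0) = (1300 − 300)/(1300 + 300) = 1000/1600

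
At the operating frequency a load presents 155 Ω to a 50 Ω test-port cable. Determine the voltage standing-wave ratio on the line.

For a purely resistive load, VSWR = R_L/Z_0 or Z_0/R_L (whichever > 1) = 155/50

VSWR ≈ 3.1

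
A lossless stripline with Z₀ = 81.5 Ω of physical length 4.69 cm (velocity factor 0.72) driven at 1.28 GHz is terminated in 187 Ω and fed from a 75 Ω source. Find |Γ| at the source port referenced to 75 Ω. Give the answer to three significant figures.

λ = v/f = 0.72·c / 1.28 GHz = 0.169 m
βl = 2π·l/λ = 2π × 0.278 = 100°
tan(βl) = -5.64
Z_in = Z_0·(Z_L + jZ_0·tanβl)/(Z_0 + jZ_L·tanβl) = 36.4 + j11.6 Ω
Γ_s = (Z_in − Z_s)/(Z_in + Z_s) = (-38.6 + j11.6)/(111 + j11.6), |Γ_s| = 0.36

|Γ| ≈ 0.36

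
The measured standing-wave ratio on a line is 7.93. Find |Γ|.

|Γ| ≈ 0.776

|Γ| = (S − 1)/(S + 1) = (7.93 − 1)/(7.93 + 1) = 6.93/8.93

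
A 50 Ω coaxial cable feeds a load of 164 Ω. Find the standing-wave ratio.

VSWR ≈ 3.28

Γ = (164 − 50)/(164 + 50) = 0.533
VSWR = (1 + 0.533)/(1 − 0.533)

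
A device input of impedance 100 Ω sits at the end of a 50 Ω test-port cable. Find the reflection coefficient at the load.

Γ = 0.333

Γ = (Z_L − Z_0)/(Z_L + Z_0) = (100 − 50)/(100 + 50) = 50/150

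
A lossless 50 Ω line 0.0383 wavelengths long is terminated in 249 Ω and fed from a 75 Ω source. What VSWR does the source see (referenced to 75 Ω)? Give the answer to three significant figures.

VSWR ≈ 3.57

βl = 2π × 0.0383 = 13.8°
tan(βl) = 0.245
Z_in = Z_0·(Z_L + jZ_0·tanβl)/(Z_0 + jZ_L·tanβl) = 106 − j117 Ω
Γ_s = (Z_in − Z_s)/(Z_in + Z_s) = (30.9 − j117)/(181 − j117), |Γ_s| = 0.562
VSWR = (1 + |Γ_s|)/(1 − |Γ_s|)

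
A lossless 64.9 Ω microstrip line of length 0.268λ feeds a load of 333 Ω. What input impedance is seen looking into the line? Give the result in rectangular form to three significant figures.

βl = 2π × 0.268 = 96.5°
tan(βl) = tan(96.5°) = -8.8
Z_in = Z_0·(Z_L + jZ_0·tanβl)/(Z_0 + jZ_L·tanβl)
     = 64.9·(333 − j571)/(64.9 − j2930)

Z_in ≈ 12.8 + j7.09 Ω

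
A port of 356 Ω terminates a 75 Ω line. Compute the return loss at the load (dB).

RL ≈ 3.72 dB

Γ = (356 − 75)/(356 + 75) = 0.652
RL = −20·log₁₀|Γ| = −20·log₁₀(0.652)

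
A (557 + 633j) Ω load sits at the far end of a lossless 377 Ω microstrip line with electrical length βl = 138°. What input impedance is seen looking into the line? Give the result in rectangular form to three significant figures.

Z_in ≈ 125 + j183 Ω

tan(βl) = tan(138°) = -0.9
Z_in = Z_0·(Z_L + jZ_0·tanβl)/(Z_0 + jZ_L·tanβl)
     = 377·(557 + j294)/(947 − j502)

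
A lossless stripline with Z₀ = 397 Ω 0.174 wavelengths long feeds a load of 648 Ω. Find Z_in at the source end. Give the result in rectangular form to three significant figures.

βl = 2π × 0.174 = 62.6°
tan(βl) = tan(62.6°) = 1.93
Z_in = Z_0·(Z_L + jZ_0·tanβl)/(Z_0 + jZ_L·tanβl)
     = 397·(648 + j767)/(397 + j1250)

Z_in ≈ 280 − j117 Ω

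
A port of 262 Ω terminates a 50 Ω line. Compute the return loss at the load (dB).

RL ≈ 3.36 dB

Γ = (262 − 50)/(262 + 50) = 0.679
RL = −20·log₁₀|Γ| = −20·log₁₀(0.679)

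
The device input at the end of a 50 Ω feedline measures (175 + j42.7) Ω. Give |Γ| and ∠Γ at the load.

Γ = (Z_L − Z_0)/(Z_L + Z_0) = (125 + j42.7)/(225 + j42.7)
|Γ| = 132/229 = 0.577

Γ ≈ 0.577 ∠ 8.11°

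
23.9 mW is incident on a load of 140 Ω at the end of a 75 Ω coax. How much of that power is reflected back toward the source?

Γ = (140 − 75)/(140 + 75) = 0.302
|Γ|² = 0.0914
P_refl = |Γ|²·P_inc = 2.18 mW, P_del = (1 − |Γ|²)·P_inc = 21.7 mW

P_reflected ≈ 2.18 mW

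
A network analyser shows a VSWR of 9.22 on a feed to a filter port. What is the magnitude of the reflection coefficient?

|Γ| = (S − 1)/(S + 1) = (9.22 − 1)/(9.22 + 1) = 8.22/10.2

|Γ| ≈ 0.804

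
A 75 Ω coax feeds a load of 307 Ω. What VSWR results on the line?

Γ = (307 − 75)/(307 + 75) = 0.607
VSWR = (1 + 0.607)/(1 − 0.607)

VSWR ≈ 4.09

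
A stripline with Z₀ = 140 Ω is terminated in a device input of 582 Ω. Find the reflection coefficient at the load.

Γ = (Z_L − Z_0)/(Z_L + Z_0) = (582 − 140)/(582 + 140) = 442/722

Γ = 0.612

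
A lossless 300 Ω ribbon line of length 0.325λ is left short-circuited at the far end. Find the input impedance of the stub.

βl = 2π × 0.325 = 117°
tan(βl) = -1.96
For a short-circuited stub, Z_in = jZ_0·tan(βl)

Z_in ≈ −j589 Ω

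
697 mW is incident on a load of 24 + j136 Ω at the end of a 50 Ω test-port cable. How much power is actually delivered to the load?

P_delivered ≈ 140 mW

|Γ| = |(-26 + j136)/(74 + j136)| = 0.894
|Γ|² = 0.8
P_refl = |Γ|²·P_inc = 557 mW, P_del = (1 − |Γ|²)·P_inc = 140 mW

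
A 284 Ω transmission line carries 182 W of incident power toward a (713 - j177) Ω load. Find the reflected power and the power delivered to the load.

|Γ| = |(429 − j177)/(997 − j177)| = 0.458
|Γ|² = 0.21
P_refl = |Γ|²·P_inc = 38.2 W, P_del = (1 − |Γ|²)·P_inc = 144 W

P_reflected ≈ 38.2 W; P_delivered ≈ 144 W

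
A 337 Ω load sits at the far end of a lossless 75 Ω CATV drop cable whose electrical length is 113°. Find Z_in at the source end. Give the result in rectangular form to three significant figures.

tan(βl) = tan(113°) = -2.36
Z_in = Z_0·(Z_L + jZ_0·tanβl)/(Z_0 + jZ_L·tanβl)
     = 75·(337 − j177)/(75 − j794)

Z_in ≈ 19.5 + j30 Ω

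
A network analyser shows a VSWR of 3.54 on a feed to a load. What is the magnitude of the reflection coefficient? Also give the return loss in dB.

|Γ| ≈ 0.559; return loss ≈ 5.04 dB

|Γ| = (S − 1)/(S + 1) = (3.54 − 1)/(3.54 + 1) = 2.54/4.54
RL = −20·log₁₀|Γ| = −20·log₁₀(0.559)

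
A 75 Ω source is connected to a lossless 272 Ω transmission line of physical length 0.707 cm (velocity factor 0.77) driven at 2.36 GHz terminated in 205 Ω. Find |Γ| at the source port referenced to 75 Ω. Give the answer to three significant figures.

|Γ| ≈ 0.518

λ = v/f = 0.77·c / 2.36 GHz = 0.0979 m
βl = 2π·l/λ = 2π × 0.0722 = 26°
tan(βl) = 0.488
Z_in = Z_0·(Z_L + jZ_0·tanβl)/(Z_0 + jZ_L·tanβl) = 224 + j50.5 Ω
Γ_s = (Z_in − Z_s)/(Z_in + Z_s) = (149 + j50.5)/(299 + j50.5), |Γ_s| = 0.518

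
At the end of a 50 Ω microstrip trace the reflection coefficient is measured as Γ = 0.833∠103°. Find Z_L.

Z_L ≈ 7.4 + j39.2 Ω

Z_L = Z_0·(1 + Γ)/(1 − Γ) = 50·(0.813 + j0.812)/(1.19 − j0.812)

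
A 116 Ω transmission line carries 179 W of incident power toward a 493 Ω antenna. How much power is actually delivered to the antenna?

Γ = (493 − 116)/(493 + 116) = 0.619
|Γ|² = 0.383
P_refl = |Γ|²·P_inc = 68.6 W, P_del = (1 − |Γ|²)·P_inc = 110 W

P_delivered ≈ 110 W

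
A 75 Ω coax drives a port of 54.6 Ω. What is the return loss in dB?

Γ = (54.6 − 75)/(54.6 + 75) = -0.157
RL = −20·log₁₀|Γ| = −20·log₁₀(0.157)

RL ≈ 16.1 dB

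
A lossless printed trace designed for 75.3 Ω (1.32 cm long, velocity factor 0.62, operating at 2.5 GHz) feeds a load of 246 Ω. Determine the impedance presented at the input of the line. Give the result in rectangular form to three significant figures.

Z_in ≈ 28 − j32.7 Ω

λ = v/f = 0.62·c / 2.5 GHz = 0.0744 m
βl = 2π·l/λ = 2π × 0.177 = 63.9°
tan(βl) = tan(63.9°) = 2.04
Z_in = Z_0·(Z_L + jZ_0·tanβl)/(Z_0 + jZ_L·tanβl)
     = 75.3·(246 + j154)/(75.3 + j502)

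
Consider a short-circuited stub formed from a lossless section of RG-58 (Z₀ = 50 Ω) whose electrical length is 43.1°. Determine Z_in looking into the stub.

tan(βl) = 0.936
For a short-circuited stub, Z_in = jZ_0·tan(βl)

Z_in ≈ +j46.8 Ω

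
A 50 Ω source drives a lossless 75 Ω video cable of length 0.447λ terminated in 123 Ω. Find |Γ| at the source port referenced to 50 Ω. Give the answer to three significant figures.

βl = 2π × 0.447 = 161°
tan(βl) = -0.346
Z_in = Z_0·(Z_L + jZ_0·tanβl)/(Z_0 + jZ_L·tanβl) = 104 + j33.2 Ω
Γ_s = (Z_in − Z_s)/(Z_in + Z_s) = (54.2 + j33.2)/(154 + j33.2), |Γ_s| = 0.403

|Γ| ≈ 0.403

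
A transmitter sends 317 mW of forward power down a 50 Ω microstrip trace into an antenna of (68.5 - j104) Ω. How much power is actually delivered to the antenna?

P_delivered ≈ 175 mW

|Γ| = |(18.5 − j104)/(118.5 − j104)| = 0.67
|Γ|² = 0.449
P_refl = |Γ|²·P_inc = 142 mW, P_del = (1 − |Γ|²)·P_inc = 175 mW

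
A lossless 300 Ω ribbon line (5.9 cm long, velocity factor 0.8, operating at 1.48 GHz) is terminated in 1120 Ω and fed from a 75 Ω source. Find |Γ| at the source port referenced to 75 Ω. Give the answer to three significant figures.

|Γ| ≈ 0.764

λ = v/f = 0.8·c / 1.48 GHz = 0.162 m
βl = 2π·l/λ = 2π × 0.364 = 131°
tan(βl) = -1.15
Z_in = Z_0·(Z_L + jZ_0·tanβl)/(Z_0 + jZ_L·tanβl) = 134 + j229 Ω
Γ_s = (Z_in − Z_s)/(Z_in + Z_s) = (58.8 + j229)/(209 + j229), |Γ_s| = 0.764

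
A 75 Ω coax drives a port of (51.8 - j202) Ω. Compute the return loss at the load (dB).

Γ = (-23.2 − j202)/(126.8 − j202), |Γ| = 0.853
RL = −20·log₁₀|Γ| = −20·log₁₀(0.853)

RL ≈ 1.39 dB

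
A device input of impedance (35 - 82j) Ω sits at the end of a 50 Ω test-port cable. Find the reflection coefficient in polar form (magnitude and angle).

Γ ≈ 0.706 ∠ -56.4°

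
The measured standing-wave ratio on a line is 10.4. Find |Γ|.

|Γ| ≈ 0.825

|Γ| = (S − 1)/(S + 1) = (10.4 − 1)/(10.4 + 1) = 9.4/11.4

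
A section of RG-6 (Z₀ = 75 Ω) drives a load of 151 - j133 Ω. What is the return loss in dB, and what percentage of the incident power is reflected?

RL ≈ 4.67 dB; 34.1% of incident power reflected

Γ = (76 − j133)/(226 − j133), |Γ| = 0.584
RL = −20·log₁₀(0.584) = 4.67 dB
P_refl/P_inc = |Γ|² = 0.341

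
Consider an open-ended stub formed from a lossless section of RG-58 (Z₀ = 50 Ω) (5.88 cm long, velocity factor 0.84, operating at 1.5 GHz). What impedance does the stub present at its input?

λ = v/f = 0.84·c / 1.5 GHz = 0.168 m
βl = 2π·l/λ = 2π × 0.35 = 126°
tan(βl) = -1.38
For an open-ended stub, Z_in = −jZ_0·cot(βl) = −jZ_0/tan(βl)

Z_in ≈ +j36.3 Ω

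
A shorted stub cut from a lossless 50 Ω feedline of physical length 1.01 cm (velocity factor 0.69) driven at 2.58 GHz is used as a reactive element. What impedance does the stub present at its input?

λ = v/f = 0.69·c / 2.58 GHz = 0.0802 m
βl = 2π·l/λ = 2π × 0.126 = 45.3°
tan(βl) = 1.01
For a shorted stub, Z_in = jZ_0·tan(βl)

Z_in ≈ +j50.6 Ω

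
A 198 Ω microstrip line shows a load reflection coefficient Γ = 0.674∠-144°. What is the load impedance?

Z_L = Z_0·(1 + Γ)/(1 − Γ) = 198·(0.455 − j0.396)/(1.55 + j0.396)

Z_L ≈ 42.5 − j61.6 Ω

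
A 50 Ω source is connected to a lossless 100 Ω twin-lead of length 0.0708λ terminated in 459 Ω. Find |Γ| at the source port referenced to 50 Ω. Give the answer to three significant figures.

|Γ| ≈ 0.777

βl = 2π × 0.0708 = 25.5°
tan(βl) = 0.477
Z_in = Z_0·(Z_L + jZ_0·tanβl)/(Z_0 + jZ_L·tanβl) = 97.3 − j165 Ω
Γ_s = (Z_in − Z_s)/(Z_in + Z_s) = (47.3 − j165)/(147 − j165), |Γ_s| = 0.777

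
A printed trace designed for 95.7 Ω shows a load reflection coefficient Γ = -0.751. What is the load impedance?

Z_L ≈ 13.6 Ω

Z_L = Z_0·(1 + Γ)/(1 − Γ) = 95.7·(0.249)/(1.75)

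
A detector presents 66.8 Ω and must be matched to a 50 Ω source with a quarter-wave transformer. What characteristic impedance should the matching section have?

Z_qwt ≈ 57.8 Ω

Z_qwt = √(Z_0·R_L) = √(50 × 66.8) = √3340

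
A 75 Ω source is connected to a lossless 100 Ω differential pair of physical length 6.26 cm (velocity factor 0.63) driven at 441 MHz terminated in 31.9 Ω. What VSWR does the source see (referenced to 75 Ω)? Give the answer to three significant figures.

VSWR ≈ 3.53

λ = v/f = 0.63·c / 441 MHz = 0.429 m
βl = 2π·l/λ = 2π × 0.146 = 52.6°
tan(βl) = 1.31
Z_in = Z_0·(Z_L + jZ_0·tanβl)/(Z_0 + jZ_L·tanβl) = 73.6 + j100 Ω
Γ_s = (Z_in − Z_s)/(Z_in + Z_s) = (-1.39 + j100)/(149 + j100), |Γ_s| = 0.558
VSWR = (1 + |Γ_s|)/(1 − |Γ_s|)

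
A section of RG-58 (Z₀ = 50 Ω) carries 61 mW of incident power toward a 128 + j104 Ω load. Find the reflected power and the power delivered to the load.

P_reflected ≈ 24.3 mW; P_delivered ≈ 36.7 mW

|Γ| = |(78 + j104)/(178 + j104)| = 0.631
|Γ|² = 0.398
P_refl = |Γ|²·P_inc = 24.3 mW, P_del = (1 − |Γ|²)·P_inc = 36.7 mW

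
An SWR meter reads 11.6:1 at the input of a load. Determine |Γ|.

|Γ| ≈ 0.841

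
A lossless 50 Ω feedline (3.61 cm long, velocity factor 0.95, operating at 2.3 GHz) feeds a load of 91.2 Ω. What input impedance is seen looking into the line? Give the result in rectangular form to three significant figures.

Z_in ≈ 28.7 + j9.1 Ω

λ = v/f = 0.95·c / 2.3 GHz = 0.124 m
βl = 2π·l/λ = 2π × 0.291 = 105°
tan(βl) = tan(105°) = -3.76
Z_in = Z_0·(Z_L + jZ_0·tanβl)/(Z_0 + jZ_L·tanβl)
     = 50·(91.2 − j188)/(50 − j343)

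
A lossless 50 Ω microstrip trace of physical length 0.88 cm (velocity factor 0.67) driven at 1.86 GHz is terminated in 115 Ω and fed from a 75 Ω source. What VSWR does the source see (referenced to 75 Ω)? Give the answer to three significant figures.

VSWR ≈ 2.08

λ = v/f = 0.67·c / 1.86 GHz = 0.108 m
βl = 2π·l/λ = 2π × 0.0814 = 29.3°
tan(βl) = 0.562
Z_in = Z_0·(Z_L + jZ_0·tanβl)/(Z_0 + jZ_L·tanβl) = 56.7 − j45.1 Ω
Γ_s = (Z_in − Z_s)/(Z_in + Z_s) = (-18.3 − j45.1)/(132 − j45.1), |Γ_s| = 0.35
VSWR = (1 + |Γ_s|)/(1 − |Γ_s|)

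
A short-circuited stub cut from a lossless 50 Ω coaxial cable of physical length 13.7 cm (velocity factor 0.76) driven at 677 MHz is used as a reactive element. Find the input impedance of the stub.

λ = v/f = 0.76·c / 677 MHz = 0.337 m
βl = 2π·l/λ = 2π × 0.407 = 146°
tan(βl) = -0.663
For a short-circuited stub, Z_in = jZ_0·tan(βl)

Z_in ≈ −j33.2 Ω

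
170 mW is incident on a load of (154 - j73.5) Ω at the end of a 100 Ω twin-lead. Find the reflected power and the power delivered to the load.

|Γ| = |(54 − j73.5)/(254 − j73.5)| = 0.345
|Γ|² = 0.119
P_refl = |Γ|²·P_inc = 20.2 mW, P_del = (1 − |Γ|²)·P_inc = 150 mW

P_reflected ≈ 20.2 mW; P_delivered ≈ 150 mW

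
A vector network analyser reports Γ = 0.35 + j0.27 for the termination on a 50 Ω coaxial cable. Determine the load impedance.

Z_L ≈ 81.2 + j54.5 Ω

Z_L = Z_0·(1 + Γ)/(1 − Γ) = 50·(1.35 + j0.27)/(0.65 − j0.27)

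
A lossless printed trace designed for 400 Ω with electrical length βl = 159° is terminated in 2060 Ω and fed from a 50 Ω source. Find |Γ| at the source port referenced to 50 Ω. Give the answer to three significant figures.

|Γ| ≈ 0.946

tan(βl) = -0.384
Z_in = Z_0·(Z_L + jZ_0·tanβl)/(Z_0 + jZ_L·tanβl) = 482 + j798 Ω
Γ_s = (Z_in − Z_s)/(Z_in + Z_s) = (432 + j798)/(532 + j798), |Γ_s| = 0.946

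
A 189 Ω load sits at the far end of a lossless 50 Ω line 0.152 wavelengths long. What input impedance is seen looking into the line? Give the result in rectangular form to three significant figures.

Z_in ≈ 19.2 − j31.8 Ω

βl = 2π × 0.152 = 54.7°
tan(βl) = tan(54.7°) = 1.41
Z_in = Z_0·(Z_L + jZ_0·tanβl)/(Z_0 + jZ_L·tanβl)
     = 50·(189 + j70.7)/(50 + j267)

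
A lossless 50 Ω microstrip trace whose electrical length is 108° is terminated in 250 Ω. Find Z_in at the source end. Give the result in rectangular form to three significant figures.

tan(βl) = tan(108°) = -3.08
Z_in = Z_0·(Z_L + jZ_0·tanβl)/(Z_0 + jZ_L·tanβl)
     = 50·(250 − j154)/(50 − j769)

Z_in ≈ 11 + j15.5 Ω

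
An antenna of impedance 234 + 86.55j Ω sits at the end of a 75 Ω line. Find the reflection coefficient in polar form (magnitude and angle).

Γ = (Z_L − Z_0)/(Z_L + Z_0) = (159 + j86.55)/(309 + j86.55)
|Γ| = 181/321 = 0.564

Γ ≈ 0.564 ∠ 12.9°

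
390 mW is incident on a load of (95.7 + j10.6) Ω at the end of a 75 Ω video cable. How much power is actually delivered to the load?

|Γ| = |(20.7 + j10.6)/(170.7 + j10.6)| = 0.136
|Γ|² = 0.0185
P_refl = |Γ|²·P_inc = 7.21 mW, P_del = (1 − |Γ|²)·P_inc = 383 mW

P_delivered ≈ 383 mW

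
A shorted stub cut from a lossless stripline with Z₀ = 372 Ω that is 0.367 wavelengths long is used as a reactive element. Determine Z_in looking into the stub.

βl = 2π × 0.367 = 132°
tan(βl) = -1.11
For a shorted stub, Z_in = jZ_0·tan(βl)

Z_in ≈ −j411 Ω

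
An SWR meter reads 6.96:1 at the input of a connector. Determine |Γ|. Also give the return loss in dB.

|Γ| ≈ 0.749; return loss ≈ 2.51 dB

|Γ| = (S − 1)/(S + 1) = (6.96 − 1)/(6.96 + 1) = 5.96/7.96
RL = −20·log₁₀|Γ| = −20·log₁₀(0.749)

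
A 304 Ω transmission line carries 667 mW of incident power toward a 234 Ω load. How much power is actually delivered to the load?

Γ = (234 − 304)/(234 + 304) = -0.13
|Γ|² = 0.0169
P_refl = |Γ|²·P_inc = 11.3 mW, P_del = (1 − |Γ|²)·P_inc = 656 mW

P_delivered ≈ 656 mW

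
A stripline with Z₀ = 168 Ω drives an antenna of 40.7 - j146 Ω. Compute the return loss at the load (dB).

RL ≈ 2.38 dB

Γ = (-127.3 − j146)/(208.7 − j146), |Γ| = 0.761
RL = −20·log₁₀|Γ| = −20·log₁₀(0.761)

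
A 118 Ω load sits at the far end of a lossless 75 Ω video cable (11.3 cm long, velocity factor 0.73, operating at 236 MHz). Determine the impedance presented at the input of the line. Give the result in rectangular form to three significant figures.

λ = v/f = 0.73·c / 236 MHz = 0.928 m
βl = 2π·l/λ = 2π × 0.122 = 43.8°
tan(βl) = tan(43.8°) = 0.96
Z_in = Z_0·(Z_L + jZ_0·tanβl)/(Z_0 + jZ_L·tanβl)
     = 75·(118 + j72)/(75 + j113)

Z_in ≈ 69.1 − j32.4 Ω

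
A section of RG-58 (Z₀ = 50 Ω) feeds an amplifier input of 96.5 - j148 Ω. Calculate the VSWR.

VSWR ≈ 6.84

Γ = (Z_L − Z_0)/(Z_L + Z_0) = (46.5 − j148)/(146.5 − j148)
|Γ| = 155/208 = 0.745
VSWR = (1 + |Γ|)/(1 − |Γ|) = 1.74/0.255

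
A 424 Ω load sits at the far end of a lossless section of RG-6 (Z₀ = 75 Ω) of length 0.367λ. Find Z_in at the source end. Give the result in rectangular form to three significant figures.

Z_in ≈ 23.5 + j64.1 Ω

βl = 2π × 0.367 = 132°
tan(βl) = tan(132°) = -1.11
Z_in = Z_0·(Z_L + jZ_0·tanβl)/(Z_0 + jZ_L·tanβl)
     = 75·(424 − j82.9)/(75 − j469)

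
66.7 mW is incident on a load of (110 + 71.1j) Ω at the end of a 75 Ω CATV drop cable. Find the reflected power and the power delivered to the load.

P_reflected ≈ 10.7 mW; P_delivered ≈ 56 mW

|Γ| = |(35 + j71.1)/(185 + j71.1)| = 0.4
|Γ|² = 0.16
P_refl = |Γ|²·P_inc = 10.7 mW, P_del = (1 − |Γ|²)·P_inc = 56 mW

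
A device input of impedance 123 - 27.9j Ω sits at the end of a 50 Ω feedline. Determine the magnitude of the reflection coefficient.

|Γ| ≈ 0.446

Γ = (Z_L − Z_0)/(Z_L + Z_0) = (73 − j27.9)/(173 − j27.9)
|Γ| = 78.1/175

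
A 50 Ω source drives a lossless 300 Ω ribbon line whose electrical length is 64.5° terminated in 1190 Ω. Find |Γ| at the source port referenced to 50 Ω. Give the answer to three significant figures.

tan(βl) = 2.1
Z_in = Z_0·(Z_L + jZ_0·tanβl)/(Z_0 + jZ_L·tanβl) = 91.5 − j132 Ω
Γ_s = (Z_in − Z_s)/(Z_in + Z_s) = (41.5 − j132)/(142 − j132), |Γ_s| = 0.715

|Γ| ≈ 0.715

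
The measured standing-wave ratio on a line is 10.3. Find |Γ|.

|Γ| ≈ 0.823

|Γ| = (S − 1)/(S + 1) = (10.3 − 1)/(10.3 + 1) = 9.3/11.3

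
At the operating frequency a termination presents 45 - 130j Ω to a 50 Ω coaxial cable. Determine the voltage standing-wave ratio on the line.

Γ = (Z_L − Z_0)/(Z_L + Z_0) = (-5 − j130)/(95 − j130)
|Γ| = 130/161 = 0.808
VSWR = (1 + |Γ|)/(1 − |Γ|) = 1.81/0.192

VSWR ≈ 9.42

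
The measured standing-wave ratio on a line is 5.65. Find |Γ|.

|Γ| ≈ 0.699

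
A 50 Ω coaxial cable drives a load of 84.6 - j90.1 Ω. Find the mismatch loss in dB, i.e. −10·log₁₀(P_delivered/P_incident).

mismatch loss ≈ 1.9 dB

Γ = (34.6 − j90.1)/(134.6 − j90.1), |Γ| = 0.596
|Γ|² = 0.355, so P_del/P_inc = 1 − |Γ|² = 0.645
ML = −10·log₁₀(1 − |Γ|²)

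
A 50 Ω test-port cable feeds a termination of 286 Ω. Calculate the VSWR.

VSWR ≈ 5.72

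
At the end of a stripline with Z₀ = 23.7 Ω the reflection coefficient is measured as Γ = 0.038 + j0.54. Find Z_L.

Z_L ≈ 13.8 + j21 Ω

Z_L = Z_0·(1 + Γ)/(1 − Γ) = 23.7·(1.04 + j0.54)/(0.962 − j0.54)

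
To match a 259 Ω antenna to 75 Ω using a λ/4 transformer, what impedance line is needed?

Z_qwt ≈ 139 Ω

Z_qwt = √(Z_0·R_L) = √(75 × 259) = √19420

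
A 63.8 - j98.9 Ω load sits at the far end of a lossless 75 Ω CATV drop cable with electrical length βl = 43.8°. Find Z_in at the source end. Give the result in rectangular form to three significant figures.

tan(βl) = tan(43.8°) = 0.959
Z_in = Z_0·(Z_L + jZ_0·tanβl)/(Z_0 + jZ_L·tanβl)
     = 75·(63.8 − j27)/(170 + j61.2)

Z_in ≈ 21.1 − j19.5 Ω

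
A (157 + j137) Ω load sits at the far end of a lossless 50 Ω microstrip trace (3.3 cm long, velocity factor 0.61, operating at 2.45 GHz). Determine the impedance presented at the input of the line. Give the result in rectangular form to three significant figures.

λ = v/f = 0.61·c / 2.45 GHz = 0.0747 m
βl = 2π·l/λ = 2π × 0.442 = 159°
tan(βl) = tan(159°) = -0.383
Z_in = Z_0·(Z_L + jZ_0·tanβl)/(Z_0 + jZ_L·tanβl)
     = 50·(157 + j118)/(102 − j60.1)

Z_in ≈ 31.9 + j76.2 Ω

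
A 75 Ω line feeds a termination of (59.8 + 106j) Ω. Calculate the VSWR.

VSWR ≈ 4.33

Γ = (Z_L − Z_0)/(Z_L + Z_0) = (-15.2 + j106)/(134.8 + j106)
|Γ| = 107/171 = 0.624
VSWR = (1 + |Γ|)/(1 − |Γ|) = 1.62/0.376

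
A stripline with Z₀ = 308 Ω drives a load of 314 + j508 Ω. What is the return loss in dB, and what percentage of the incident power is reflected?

Γ = (6 + j508)/(622 + j508), |Γ| = 0.633
RL = −20·log₁₀(0.633) = 3.98 dB
P_refl/P_inc = |Γ|² = 0.4

RL ≈ 3.98 dB; 40% of incident power reflected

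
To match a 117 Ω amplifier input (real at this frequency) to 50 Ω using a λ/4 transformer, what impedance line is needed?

Z_qwt ≈ 76.5 Ω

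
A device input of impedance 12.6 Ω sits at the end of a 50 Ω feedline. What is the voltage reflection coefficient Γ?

Γ = -0.597

Γ = (Z_L − Z_0)/(Z_L + Z_0) = (12.6 − 50)/(12.6 + 50) = -37.4/62.6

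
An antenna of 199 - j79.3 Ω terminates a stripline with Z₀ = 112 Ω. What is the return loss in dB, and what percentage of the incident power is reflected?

Γ = (87 − j79.3)/(311 − j79.3), |Γ| = 0.367
RL = −20·log₁₀(0.367) = 8.71 dB
P_refl/P_inc = |Γ|² = 0.135

RL ≈ 8.71 dB; 13.5% of incident power reflected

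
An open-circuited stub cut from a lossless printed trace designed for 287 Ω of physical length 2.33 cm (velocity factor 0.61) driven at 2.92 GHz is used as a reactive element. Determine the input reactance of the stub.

X_in ≈ 276 Ω (inductive)

λ = v/f = 0.61·c / 2.92 GHz = 0.0627 m
βl = 2π·l/λ = 2π × 0.372 = 134°
tan(βl) = -1.04
For an open-circuited stub, Z_in = −jZ_0·cot(βl) = −jZ_0/tan(βl)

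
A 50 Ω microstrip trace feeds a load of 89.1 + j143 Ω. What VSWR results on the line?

VSWR ≈ 6.79

Γ = (Z_L − Z_0)/(Z_L + Z_0) = (39.1 + j143)/(139.1 + j143)
|Γ| = 148/199 = 0.743
VSWR = (1 + |Γ|)/(1 − |Γ|) = 1.74/0.257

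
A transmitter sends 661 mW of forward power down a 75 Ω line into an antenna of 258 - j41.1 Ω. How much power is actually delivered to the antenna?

|Γ| = |(183 − j41.1)/(333 − j41.1)| = 0.559
|Γ|² = 0.312
P_refl = |Γ|²·P_inc = 207 mW, P_del = (1 − |Γ|²)·P_inc = 454 mW

P_delivered ≈ 454 mW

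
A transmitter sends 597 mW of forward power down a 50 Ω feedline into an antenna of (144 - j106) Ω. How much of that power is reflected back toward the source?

P_reflected ≈ 245 mW

|Γ| = |(94 − j106)/(194 − j106)| = 0.641
|Γ|² = 0.411
P_refl = |Γ|²·P_inc = 245 mW, P_del = (1 − |Γ|²)·P_inc = 352 mW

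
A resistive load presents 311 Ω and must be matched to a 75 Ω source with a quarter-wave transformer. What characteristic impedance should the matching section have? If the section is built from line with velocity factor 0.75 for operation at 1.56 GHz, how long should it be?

Z_qwt ≈ 153 Ω; length ≈ 3.61 cm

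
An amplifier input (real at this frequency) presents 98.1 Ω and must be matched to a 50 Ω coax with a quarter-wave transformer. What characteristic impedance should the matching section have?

Z_qwt = √(Z_0·R_L) = √(50 × 98.1) = √4905

Z_qwt ≈ 70 Ω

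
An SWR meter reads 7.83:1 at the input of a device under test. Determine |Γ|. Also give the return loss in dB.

|Γ| ≈ 0.773; return loss ≈ 2.23 dB

|Γ| = (S − 1)/(S + 1) = (7.83 − 1)/(7.83 + 1) = 6.83/8.83
RL = −20·log₁₀|Γ| = −20·log₁₀(0.773)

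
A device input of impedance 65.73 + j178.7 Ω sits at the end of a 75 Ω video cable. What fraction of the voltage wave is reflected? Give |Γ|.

Γ = (Z_L − Z_0)/(Z_L + Z_0) = (-9.27 + j178.7)/(140.7 + j178.7)
|Γ| = 179/227

|Γ| ≈ 0.787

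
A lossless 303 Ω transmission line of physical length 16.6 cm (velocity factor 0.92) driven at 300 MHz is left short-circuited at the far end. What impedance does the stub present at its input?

Z_in ≈ +j649 Ω

λ = v/f = 0.92·c / 300 MHz = 0.92 m
βl = 2π·l/λ = 2π × 0.18 = 65°
tan(βl) = 2.14
For a short-circuited stub, Z_in = jZ_0·tan(βl)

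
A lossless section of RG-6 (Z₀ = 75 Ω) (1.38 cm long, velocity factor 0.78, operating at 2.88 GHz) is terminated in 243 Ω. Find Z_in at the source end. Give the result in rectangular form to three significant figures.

Z_in ≈ 29.3 − j36.3 Ω

λ = v/f = 0.78·c / 2.88 GHz = 0.0813 m
βl = 2π·l/λ = 2π × 0.17 = 61.1°
tan(βl) = tan(61.1°) = 1.81
Z_in = Z_0·(Z_L + jZ_0·tanβl)/(Z_0 + jZ_L·tanβl)
     = 75·(243 + j136)/(75 + j441)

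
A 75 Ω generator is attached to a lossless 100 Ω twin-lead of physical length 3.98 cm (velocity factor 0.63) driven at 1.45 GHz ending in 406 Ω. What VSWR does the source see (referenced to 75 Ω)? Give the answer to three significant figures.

VSWR ≈ 3.33

λ = v/f = 0.63·c / 1.45 GHz = 0.13 m
βl = 2π·l/λ = 2π × 0.305 = 110°
tan(βl) = -2.76
Z_in = Z_0·(Z_L + jZ_0·tanβl)/(Z_0 + jZ_L·tanβl) = 27.6 + j33.8 Ω
Γ_s = (Z_in − Z_s)/(Z_in + Z_s) = (-47.4 + j33.8)/(103 + j33.8), |Γ_s| = 0.538
VSWR = (1 + |Γ_s|)/(1 − |Γ_s|)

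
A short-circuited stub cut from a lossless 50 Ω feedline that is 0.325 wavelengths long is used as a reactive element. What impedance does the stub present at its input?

βl = 2π × 0.325 = 117°
tan(βl) = -1.96
For a short-circuited stub, Z_in = jZ_0·tan(βl)

Z_in ≈ −j98.1 Ω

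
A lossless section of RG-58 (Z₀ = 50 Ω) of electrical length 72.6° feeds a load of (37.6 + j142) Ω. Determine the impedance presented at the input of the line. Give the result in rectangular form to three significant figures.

Z_in ≈ 5.94 − j35.6 Ω

tan(βl) = tan(72.6°) = 3.19
Z_in = Z_0·(Z_L + jZ_0·tanβl)/(Z_0 + jZ_L·tanβl)
     = 50·(37.6 + j302)/(-403 + j120)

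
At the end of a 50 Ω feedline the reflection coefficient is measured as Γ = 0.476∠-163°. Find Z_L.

Z_L = Z_0·(1 + Γ)/(1 − Γ) = 50·(0.545 − j0.139)/(1.46 + j0.139)

Z_L ≈ 18.1 − j6.51 Ω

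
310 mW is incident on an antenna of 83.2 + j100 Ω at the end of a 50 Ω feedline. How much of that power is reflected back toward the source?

|Γ| = |(33.2 + j100)/(133.2 + j100)| = 0.633
|Γ|² = 0.4
P_refl = |Γ|²·P_inc = 124 mW, P_del = (1 − |Γ|²)·P_inc = 186 mW

P_reflected ≈ 124 mW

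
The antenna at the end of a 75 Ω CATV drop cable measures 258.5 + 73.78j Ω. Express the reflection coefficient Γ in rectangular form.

Γ ≈ 0.571 + j0.0949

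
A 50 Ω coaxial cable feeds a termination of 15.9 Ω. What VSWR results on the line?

VSWR ≈ 3.14

Γ = (15.9 − 50)/(15.9 + 50) = -0.517
VSWR = (1 + 0.517)/(1 − 0.517)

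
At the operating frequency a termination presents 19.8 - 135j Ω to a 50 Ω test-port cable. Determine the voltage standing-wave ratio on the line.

VSWR ≈ 21.3

Γ = (Z_L − Z_0)/(Z_L + Z_0) = (-30.2 − j135)/(69.8 − j135)
|Γ| = 138/152 = 0.91
VSWR = (1 + |Γ|)/(1 − |Γ|) = 1.91/0.0898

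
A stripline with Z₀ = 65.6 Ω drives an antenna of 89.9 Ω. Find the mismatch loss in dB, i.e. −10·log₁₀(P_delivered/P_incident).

Γ = (89.9 − 65.6)/(89.9 + 65.6) = 0.156
|Γ|² = 0.0244, so P_del/P_inc = 1 − |Γ|² = 0.976
ML = −10·log₁₀(1 − |Γ|²)

mismatch loss ≈ 0.107 dB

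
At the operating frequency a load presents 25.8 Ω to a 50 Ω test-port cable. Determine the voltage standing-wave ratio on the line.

VSWR ≈ 1.94

Γ = (25.8 − 50)/(25.8 + 50) = -0.319
VSWR = (1 + 0.319)/(1 − 0.319)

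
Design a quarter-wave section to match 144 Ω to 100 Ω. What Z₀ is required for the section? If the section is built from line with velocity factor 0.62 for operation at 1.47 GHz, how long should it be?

Z_qwt ≈ 120 Ω; length ≈ 3.16 cm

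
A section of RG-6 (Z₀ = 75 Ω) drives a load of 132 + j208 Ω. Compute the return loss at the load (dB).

RL ≈ 2.67 dB

Γ = (57 + j208)/(207 + j208), |Γ| = 0.735
RL = −20·log₁₀|Γ| = −20·log₁₀(0.735)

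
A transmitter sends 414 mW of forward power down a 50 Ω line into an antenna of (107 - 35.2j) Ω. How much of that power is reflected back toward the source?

|Γ| = |(57 − j35.2)/(157 − j35.2)| = 0.416
|Γ|² = 0.173
P_refl = |Γ|²·P_inc = 71.8 mW, P_del = (1 − |Γ|²)·P_inc = 342 mW

P_reflected ≈ 71.8 mW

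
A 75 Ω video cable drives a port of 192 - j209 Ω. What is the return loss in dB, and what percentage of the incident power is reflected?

Γ = (117 − j209)/(267 − j209), |Γ| = 0.706
RL = −20·log₁₀(0.706) = 3.02 dB
P_refl/P_inc = |Γ|² = 0.499

RL ≈ 3.02 dB; 49.9% of incident power reflected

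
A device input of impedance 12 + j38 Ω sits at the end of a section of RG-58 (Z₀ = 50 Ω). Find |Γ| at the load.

|Γ| ≈ 0.739

Γ = (Z_L − Z_0)/(Z_L + Z_0) = (-38 + j38)/(62 + j38)
|Γ| = 53.7/72.7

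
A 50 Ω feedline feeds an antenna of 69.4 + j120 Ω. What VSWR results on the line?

VSWR ≈ 6.09

Γ = (Z_L − Z_0)/(Z_L + Z_0) = (19.4 + j120)/(119.4 + j120)
|Γ| = 122/169 = 0.718
VSWR = (1 + |Γ|)/(1 − |Γ|) = 1.72/0.282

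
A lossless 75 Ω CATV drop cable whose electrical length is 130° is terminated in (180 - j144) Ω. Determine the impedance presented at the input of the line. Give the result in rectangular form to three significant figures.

tan(βl) = tan(130°) = -1.19
Z_in = Z_0·(Z_L + jZ_0·tanβl)/(Z_0 + jZ_L·tanβl)
     = 75·(180 − j233)/(-96.6 − j215)

Z_in ≈ 44.3 + j82.9 Ω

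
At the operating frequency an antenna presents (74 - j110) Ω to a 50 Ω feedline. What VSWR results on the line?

VSWR ≈ 5.23

Γ = (Z_L − Z_0)/(Z_L + Z_0) = (24 − j110)/(124 − j110)
|Γ| = 113/166 = 0.679
VSWR = (1 + |Γ|)/(1 − |Γ|) = 1.68/0.321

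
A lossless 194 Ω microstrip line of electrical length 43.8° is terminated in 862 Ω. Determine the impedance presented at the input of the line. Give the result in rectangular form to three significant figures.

Z_in ≈ 86.4 − j182 Ω

tan(βl) = tan(43.8°) = 0.959
Z_in = Z_0·(Z_L + jZ_0·tanβl)/(Z_0 + jZ_L·tanβl)
     = 194·(862 + j186)/(194 + j827)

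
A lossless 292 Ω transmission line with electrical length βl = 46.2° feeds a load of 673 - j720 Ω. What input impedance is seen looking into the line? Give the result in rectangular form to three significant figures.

Z_in ≈ 75.8 − j167 Ω

tan(βl) = tan(46.2°) = 1.04
Z_in = Z_0·(Z_L + jZ_0·tanβl)/(Z_0 + jZ_L·tanβl)
     = 292·(673 − j416)/(1040 + j702)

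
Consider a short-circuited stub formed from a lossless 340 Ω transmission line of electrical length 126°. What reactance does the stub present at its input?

X_in ≈ -468 Ω (capacitive)

tan(βl) = -1.38
For a short-circuited stub, Z_in = jZ_0·tan(βl)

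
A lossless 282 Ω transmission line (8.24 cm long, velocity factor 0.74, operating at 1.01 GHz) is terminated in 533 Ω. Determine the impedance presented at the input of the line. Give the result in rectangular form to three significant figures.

λ = v/f = 0.74·c / 1.01 GHz = 0.22 m
βl = 2π·l/λ = 2π × 0.375 = 135°
tan(βl) = tan(135°) = -1
Z_in = Z_0·(Z_L + jZ_0·tanβl)/(Z_0 + jZ_L·tanβl)
     = 282·(533 − j282)/(282 − j534)

Z_in ≈ 233 + j159 Ω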